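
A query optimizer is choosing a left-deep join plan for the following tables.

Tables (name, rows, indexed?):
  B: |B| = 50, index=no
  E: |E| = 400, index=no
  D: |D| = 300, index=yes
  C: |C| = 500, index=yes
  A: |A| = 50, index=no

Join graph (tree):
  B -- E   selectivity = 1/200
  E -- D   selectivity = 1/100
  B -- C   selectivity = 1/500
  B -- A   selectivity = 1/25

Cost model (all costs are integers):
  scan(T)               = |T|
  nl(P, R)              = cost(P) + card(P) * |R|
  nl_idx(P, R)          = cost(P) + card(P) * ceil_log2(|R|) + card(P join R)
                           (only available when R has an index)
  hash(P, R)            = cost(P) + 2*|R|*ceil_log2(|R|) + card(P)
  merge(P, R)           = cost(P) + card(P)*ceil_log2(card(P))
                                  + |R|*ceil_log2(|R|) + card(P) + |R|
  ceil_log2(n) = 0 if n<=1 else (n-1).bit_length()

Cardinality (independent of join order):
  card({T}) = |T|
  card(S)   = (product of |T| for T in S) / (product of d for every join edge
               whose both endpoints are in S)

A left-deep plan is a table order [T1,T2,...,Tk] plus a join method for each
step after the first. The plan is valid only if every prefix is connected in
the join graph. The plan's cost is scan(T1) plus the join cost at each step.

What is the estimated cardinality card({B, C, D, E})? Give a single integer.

300

Tables in S: B(50), C(500), D(300), E(400)
Edges inside S: B-E(d=200), E-D(d=100), B-C(d=500)
numerator = 50 * 500 * 300 * 400 = 3000000000
denominator = 200 * 100 * 500 = 10000000
card(S) = 3000000000 / 10000000 = 300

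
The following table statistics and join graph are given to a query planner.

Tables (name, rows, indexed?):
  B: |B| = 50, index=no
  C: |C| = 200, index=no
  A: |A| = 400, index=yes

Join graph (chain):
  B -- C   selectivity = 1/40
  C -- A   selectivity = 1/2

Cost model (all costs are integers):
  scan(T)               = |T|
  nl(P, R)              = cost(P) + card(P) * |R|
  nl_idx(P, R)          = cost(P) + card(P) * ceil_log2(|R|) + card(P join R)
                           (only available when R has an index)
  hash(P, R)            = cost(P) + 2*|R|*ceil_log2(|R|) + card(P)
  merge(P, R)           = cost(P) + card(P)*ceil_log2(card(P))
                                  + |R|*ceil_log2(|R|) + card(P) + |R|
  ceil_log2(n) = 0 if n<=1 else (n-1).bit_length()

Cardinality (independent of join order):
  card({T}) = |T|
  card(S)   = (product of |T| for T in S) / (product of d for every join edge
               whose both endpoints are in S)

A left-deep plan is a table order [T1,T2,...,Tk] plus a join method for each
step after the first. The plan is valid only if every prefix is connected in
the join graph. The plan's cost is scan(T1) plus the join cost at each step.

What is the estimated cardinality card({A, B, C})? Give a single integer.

50000

Tables in S: A(400), B(50), C(200)
Edges inside S: B-C(d=40), C-A(d=2)
numerator = 400 * 50 * 200 = 4000000
denominator = 40 * 2 = 80
card(S) = 4000000 / 80 = 50000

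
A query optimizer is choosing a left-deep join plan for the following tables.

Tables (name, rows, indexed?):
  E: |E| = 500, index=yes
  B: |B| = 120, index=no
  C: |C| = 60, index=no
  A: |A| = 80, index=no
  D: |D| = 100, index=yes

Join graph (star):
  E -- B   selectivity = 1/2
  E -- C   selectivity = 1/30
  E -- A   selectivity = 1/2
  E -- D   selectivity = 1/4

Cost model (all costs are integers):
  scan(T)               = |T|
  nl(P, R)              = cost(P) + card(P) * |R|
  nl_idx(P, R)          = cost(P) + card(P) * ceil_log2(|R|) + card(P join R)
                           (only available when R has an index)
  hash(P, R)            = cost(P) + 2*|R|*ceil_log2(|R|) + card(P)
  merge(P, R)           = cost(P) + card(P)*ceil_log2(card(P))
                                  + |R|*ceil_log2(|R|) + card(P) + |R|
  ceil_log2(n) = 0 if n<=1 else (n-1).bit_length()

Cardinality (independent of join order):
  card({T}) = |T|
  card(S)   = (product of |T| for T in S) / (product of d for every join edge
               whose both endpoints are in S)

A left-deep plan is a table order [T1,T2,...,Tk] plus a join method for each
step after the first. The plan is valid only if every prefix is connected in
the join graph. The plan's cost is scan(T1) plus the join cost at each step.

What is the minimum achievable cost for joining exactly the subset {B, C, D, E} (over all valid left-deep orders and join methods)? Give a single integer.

Selinger DP over subsets of {B,C,D,E}:
  {E}: scan cost=500, card=500
  {B}: scan cost=120, card=120
  {C}: scan cost=60, card=60
  {D}: scan cost=100, card=100
  {BE}: card=30000; try (B,hash)→2680, (E,merge)→6080, (B,merge)→6460, (E,hash)→9240, (E,nl_idx)→31200, (E,nl)→60120 …(+1); best=2680 via (B,hash)
  {CE}: card=1000; try (E,nl_idx)→1600, (C,hash)→1720, (E,merge)→5480, (C,merge)→5920, (E,hash)→9120, (E,nl)→30060 …(+1); best=1600 via (E,nl_idx)
  {DE}: card=12500; try (D,hash)→2400, (E,merge)→5900, (D,merge)→6300, (E,hash)→9200, (E,nl_idx)→13500, (D,nl_idx)→16500 …(+2); best=2400 via (D,hash)
  {BCE}: card=60000; try (B,hash)→4280, (B,merge)→13560, (C,hash)→33400, (B,nl)→121600, (C,merge)→483100, (C,nl)→1802680; best=4280 via (B,hash)
  {BDE}: card=750000; try (B,hash)→16580, (D,hash)→34080, (B,merge)→190860, (D,merge)→483480, (D,nl_idx)→962680, (B,nl)→1502400 …(+1); best=16580 via (B,hash)
  {CDE}: card=25000; try (D,hash)→4000, (D,merge)→13400, (C,hash)→15620, (D,nl_idx)→33600, (D,nl)→101600, (C,merge)→190320 …(+1); best=4000 via (D,hash)
  {BCDE}: card=1500000; try (B,hash)→30680, (D,hash)→65680, (B,merge)→404960, (C,hash)→767300, (D,merge)→1025080, (D,nl_idx)→1924280 …(+4); best=30680 via (B,hash)

30680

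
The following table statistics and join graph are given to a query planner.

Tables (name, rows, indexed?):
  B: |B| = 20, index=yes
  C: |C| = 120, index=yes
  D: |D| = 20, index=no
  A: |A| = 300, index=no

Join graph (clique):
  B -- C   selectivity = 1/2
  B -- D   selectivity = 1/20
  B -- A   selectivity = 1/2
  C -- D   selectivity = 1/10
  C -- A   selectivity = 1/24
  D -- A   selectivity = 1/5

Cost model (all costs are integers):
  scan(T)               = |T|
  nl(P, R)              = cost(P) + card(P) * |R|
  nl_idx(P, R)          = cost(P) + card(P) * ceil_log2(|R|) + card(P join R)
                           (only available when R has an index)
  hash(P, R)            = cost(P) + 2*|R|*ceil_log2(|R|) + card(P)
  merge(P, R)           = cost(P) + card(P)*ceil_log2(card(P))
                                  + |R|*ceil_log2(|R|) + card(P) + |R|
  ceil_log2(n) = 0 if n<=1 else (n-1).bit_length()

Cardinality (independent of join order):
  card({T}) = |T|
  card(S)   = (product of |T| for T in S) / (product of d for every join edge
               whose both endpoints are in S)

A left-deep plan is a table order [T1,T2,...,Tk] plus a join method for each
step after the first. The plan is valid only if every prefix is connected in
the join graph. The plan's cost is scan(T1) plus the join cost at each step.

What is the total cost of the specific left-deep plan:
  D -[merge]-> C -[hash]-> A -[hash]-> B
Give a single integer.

step 1: scan D: cost=20, card=20
step 2: join C via merge
    card(P join C) = 20*120/(10) = 240
    cost = 20 + 20*5 + 120*7 + 20 + 120 = 1100
step 3: join A via hash
    card(P join A) = 240*300/(24*5) = 600
    cost = 1100 + 2*300*9 + 240 = 6740
step 4: join B via hash
    card(P join B) = 600*20/(2*20*2) = 150
    cost = 6740 + 2*20*5 + 600 = 7540

7540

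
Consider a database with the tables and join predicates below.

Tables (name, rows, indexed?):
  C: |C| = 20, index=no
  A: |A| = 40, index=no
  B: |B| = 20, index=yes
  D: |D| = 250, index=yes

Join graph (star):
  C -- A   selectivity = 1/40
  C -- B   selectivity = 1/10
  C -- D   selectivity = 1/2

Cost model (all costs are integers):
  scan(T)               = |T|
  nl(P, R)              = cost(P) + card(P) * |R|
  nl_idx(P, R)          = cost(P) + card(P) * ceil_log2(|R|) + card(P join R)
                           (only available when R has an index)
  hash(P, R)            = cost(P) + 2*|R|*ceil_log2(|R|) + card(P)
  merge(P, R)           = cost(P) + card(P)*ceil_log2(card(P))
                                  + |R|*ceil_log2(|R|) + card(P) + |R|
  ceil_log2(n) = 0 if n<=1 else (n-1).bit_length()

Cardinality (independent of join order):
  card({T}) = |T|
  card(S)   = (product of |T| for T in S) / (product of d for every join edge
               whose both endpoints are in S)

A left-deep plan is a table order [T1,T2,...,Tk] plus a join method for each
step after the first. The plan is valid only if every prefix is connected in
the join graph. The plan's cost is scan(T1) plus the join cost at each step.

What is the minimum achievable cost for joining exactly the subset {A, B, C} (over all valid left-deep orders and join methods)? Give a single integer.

420

Selinger DP over subsets of {A,B,C}:
  {C}: scan cost=20, card=20
  {A}: scan cost=40, card=40
  {B}: scan cost=20, card=20
  {AC}: card=20; try (C,hash)→280, (A,merge)→420, (C,merge)→440, (A,hash)→520, (A,nl)→820, (C,nl)→840; best=280 via (C,hash)
  {BC}: card=40; try (B,nl_idx)→160, (C,hash)→240, (B,hash)→240, (C,merge)→260, (B,merge)→260, (C,nl)→420 …(+1); best=160 via (B,nl_idx)
  {ABC}: card=40; try (B,nl_idx)→420, (B,hash)→500, (B,merge)→520, (B,nl)→680, (A,hash)→680, (A,merge)→720 …(+1); best=420 via (B,nl_idx)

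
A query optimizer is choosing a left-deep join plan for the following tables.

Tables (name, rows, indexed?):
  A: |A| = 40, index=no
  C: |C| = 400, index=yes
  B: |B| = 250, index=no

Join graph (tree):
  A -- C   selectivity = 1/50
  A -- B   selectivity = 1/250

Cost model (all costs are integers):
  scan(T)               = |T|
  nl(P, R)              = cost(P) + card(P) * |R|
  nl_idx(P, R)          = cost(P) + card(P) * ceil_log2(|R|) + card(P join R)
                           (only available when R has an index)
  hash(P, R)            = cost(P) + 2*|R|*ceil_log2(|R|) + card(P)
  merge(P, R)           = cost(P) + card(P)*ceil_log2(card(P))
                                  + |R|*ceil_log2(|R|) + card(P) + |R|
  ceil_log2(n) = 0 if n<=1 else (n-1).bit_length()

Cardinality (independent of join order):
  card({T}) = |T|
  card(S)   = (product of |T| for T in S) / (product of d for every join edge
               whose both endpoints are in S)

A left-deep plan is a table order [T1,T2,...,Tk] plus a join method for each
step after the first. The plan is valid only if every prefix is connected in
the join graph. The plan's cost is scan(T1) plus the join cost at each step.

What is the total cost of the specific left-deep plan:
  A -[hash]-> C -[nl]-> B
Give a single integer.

87280

step 1: scan A: cost=40, card=40
step 2: join C via hash
    card(P join C) = 40*400/(50) = 320
    cost = 40 + 2*400*9 + 40 = 7280
step 3: join B via nl
    card(P join B) = 320*250/(250) = 320
    cost = 7280 + 320*250 = 87280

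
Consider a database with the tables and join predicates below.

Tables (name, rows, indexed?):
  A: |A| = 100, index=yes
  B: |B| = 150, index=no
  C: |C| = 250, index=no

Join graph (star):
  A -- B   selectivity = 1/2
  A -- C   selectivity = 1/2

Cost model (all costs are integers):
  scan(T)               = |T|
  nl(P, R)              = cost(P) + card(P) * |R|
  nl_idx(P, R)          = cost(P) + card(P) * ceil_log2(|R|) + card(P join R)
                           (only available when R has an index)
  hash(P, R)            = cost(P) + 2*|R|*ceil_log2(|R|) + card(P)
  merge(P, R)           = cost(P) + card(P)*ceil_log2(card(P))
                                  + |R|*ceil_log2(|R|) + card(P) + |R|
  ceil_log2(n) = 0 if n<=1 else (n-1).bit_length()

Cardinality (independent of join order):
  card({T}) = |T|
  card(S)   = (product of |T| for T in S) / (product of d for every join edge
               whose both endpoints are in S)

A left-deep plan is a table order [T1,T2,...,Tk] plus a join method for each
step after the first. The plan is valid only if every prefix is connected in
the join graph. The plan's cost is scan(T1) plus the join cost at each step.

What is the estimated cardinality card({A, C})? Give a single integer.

12500

Tables in S: A(100), C(250)
Edges inside S: A-C(d=2)
numerator = 100 * 250 = 25000
denominator = 2 = 2
card(S) = 25000 / 2 = 12500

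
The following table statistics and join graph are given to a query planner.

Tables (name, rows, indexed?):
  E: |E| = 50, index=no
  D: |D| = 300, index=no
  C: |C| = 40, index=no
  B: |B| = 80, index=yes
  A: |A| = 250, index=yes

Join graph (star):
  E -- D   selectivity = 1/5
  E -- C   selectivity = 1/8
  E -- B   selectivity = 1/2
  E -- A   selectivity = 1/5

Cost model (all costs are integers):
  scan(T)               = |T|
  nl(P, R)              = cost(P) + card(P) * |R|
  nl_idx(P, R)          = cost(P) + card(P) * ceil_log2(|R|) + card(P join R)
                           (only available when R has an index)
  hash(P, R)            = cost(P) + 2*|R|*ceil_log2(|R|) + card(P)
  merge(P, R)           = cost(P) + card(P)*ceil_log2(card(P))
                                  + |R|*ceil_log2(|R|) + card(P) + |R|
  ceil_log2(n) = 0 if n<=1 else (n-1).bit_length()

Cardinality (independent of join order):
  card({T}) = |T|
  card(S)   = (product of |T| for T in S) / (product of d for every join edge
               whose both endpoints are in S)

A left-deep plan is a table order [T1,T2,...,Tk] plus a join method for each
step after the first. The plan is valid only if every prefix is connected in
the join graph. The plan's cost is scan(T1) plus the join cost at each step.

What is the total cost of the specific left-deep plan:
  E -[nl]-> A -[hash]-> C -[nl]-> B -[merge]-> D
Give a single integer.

step 1: scan E: cost=50, card=50
step 2: join A via nl
    card(P join A) = 50*250/(5) = 2500
    cost = 50 + 50*250 = 12550
step 3: join C via hash
    card(P join C) = 2500*40/(8) = 12500
    cost = 12550 + 2*40*6 + 2500 = 15530
step 4: join B via nl
    card(P join B) = 12500*80/(2) = 500000
    cost = 15530 + 12500*80 = 1015530
step 5: join D via merge
    card(P join D) = 500000*300/(5) = 30000000
    cost = 1015530 + 500000*19 + 300*9 + 500000 + 300 = 11018530

11018530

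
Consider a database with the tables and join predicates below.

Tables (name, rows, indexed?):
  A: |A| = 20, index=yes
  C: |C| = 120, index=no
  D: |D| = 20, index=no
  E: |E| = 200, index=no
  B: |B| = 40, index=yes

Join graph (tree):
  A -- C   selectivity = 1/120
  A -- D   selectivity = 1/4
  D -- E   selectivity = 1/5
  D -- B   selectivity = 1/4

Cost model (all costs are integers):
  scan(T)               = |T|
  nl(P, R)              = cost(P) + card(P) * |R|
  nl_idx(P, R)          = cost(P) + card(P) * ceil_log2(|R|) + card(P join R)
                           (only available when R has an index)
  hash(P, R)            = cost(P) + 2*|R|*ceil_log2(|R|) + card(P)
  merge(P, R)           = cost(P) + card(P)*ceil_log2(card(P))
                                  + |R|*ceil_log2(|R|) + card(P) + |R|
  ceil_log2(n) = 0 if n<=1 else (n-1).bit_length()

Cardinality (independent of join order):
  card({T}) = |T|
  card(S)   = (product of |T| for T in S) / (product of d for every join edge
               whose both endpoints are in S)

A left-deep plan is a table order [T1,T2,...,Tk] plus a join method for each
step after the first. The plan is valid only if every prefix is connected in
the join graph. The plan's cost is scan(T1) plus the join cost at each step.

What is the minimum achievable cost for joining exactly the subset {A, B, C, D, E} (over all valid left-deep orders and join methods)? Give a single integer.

Selinger DP over subsets of {A,B,C,D,E}:
  {A}: scan cost=20, card=20
  {C}: scan cost=120, card=120
  {D}: scan cost=20, card=20
  {E}: scan cost=200, card=200
  {B}: scan cost=40, card=40
  {AC}: card=20; try (A,hash)→440, (A,nl_idx)→740, (C,merge)→1100, (A,merge)→1200, (C,hash)→1720, (C,nl)→2420 …(+1); best=440 via (A,hash)
  {AD}: card=100; try (A,nl_idx)→220, (D,hash)→240, (A,hash)→240, (D,merge)→260, (A,merge)→260, (D,nl)→420 …(+1); best=220 via (A,nl_idx)
  {DE}: card=800; try (D,hash)→600, (E,merge)→1940, (D,merge)→2120, (E,hash)→3240, (E,nl)→4020, (D,nl)→4200; best=600 via (D,hash)
  {BD}: card=200; try (D,hash)→280, (B,nl_idx)→340, (B,merge)→420, (D,merge)→440, (B,hash)→520, (B,nl)→820 …(+1); best=280 via (D,hash)
  {ACD}: card=100; try (D,hash)→660, (D,merge)→680, (D,nl)→840, (C,merge)→1980, (C,hash)→2000, (C,nl)→12220; best=660 via (D,hash)
  {ADE}: card=4000; try (A,hash)→1600, (E,merge)→2820, (E,hash)→3520, (A,nl_idx)→8600, (A,merge)→9520, (A,nl)→16600 …(+1); best=1600 via (A,hash)
  {ABD}: card=1000; try (A,hash)→680, (B,hash)→800, (B,merge)→1300, (B,nl_idx)→1820, (A,merge)→2200, (A,nl_idx)→2280 …(+2); best=680 via (A,hash)
  {BDE}: card=8000; try (B,hash)→1880, (E,hash)→3680, (E,merge)→3880, (B,merge)→9680, (B,nl_idx)→13400, (B,nl)→32600 …(+1); best=1880 via (B,hash)
  {ACDE}: card=4000; try (E,merge)→3260, (E,hash)→3960, (C,hash)→7280, (E,nl)→20660, (C,merge)→54560, (C,nl)→481600; best=3260 via (E,merge)
  {ABCD}: card=1000; try (B,hash)→1240, (B,merge)→1740, (B,nl_idx)→2260, (C,hash)→3360, (B,nl)→4660, (C,merge)→12640 …(+1); best=1240 via (B,hash)
  {ABDE}: card=40000; try (E,hash)→4880, (B,hash)→6080, (A,hash)→10080, (E,merge)→13480, (B,merge)→53880, (B,nl_idx)→65600 …(+5); best=4880 via (E,hash)
  {ABCDE}: card=40000; try (E,hash)→5440, (B,hash)→7740, (E,merge)→14040, (C,hash)→46560, (B,merge)→55540, (B,nl_idx)→67260 …(+4); best=5440 via (E,hash)

5440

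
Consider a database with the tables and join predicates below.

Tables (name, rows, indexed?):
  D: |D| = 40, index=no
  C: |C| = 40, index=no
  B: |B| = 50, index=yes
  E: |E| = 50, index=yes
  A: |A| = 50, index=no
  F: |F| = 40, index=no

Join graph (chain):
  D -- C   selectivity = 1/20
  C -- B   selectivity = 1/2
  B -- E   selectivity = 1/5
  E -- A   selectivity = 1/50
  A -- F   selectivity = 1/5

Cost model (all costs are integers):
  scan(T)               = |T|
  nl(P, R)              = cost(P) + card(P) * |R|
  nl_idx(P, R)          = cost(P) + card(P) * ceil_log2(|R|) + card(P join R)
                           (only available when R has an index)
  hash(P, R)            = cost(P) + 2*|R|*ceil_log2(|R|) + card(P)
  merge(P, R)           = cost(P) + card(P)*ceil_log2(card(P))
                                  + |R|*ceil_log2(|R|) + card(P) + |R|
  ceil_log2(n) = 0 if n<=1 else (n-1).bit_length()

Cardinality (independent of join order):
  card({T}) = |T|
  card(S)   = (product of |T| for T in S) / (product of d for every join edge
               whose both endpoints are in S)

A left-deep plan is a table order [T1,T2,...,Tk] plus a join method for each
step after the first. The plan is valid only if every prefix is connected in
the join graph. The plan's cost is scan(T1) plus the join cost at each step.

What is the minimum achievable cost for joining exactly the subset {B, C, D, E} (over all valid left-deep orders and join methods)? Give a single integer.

Selinger DP over subsets of {B,C,D,E}:
  {D}: scan cost=40, card=40
  {C}: scan cost=40, card=40
  {B}: scan cost=50, card=50
  {E}: scan cost=50, card=50
  {CD}: card=80; try (D,hash)→560, (C,hash)→560, (D,merge)→600, (C,merge)→600, (D,nl)→1640, (C,nl)→1640; best=560 via (D,hash)
  {BC}: card=1000; try (C,hash)→580, (B,merge)→670, (C,merge)→680, (B,hash)→680, (B,nl_idx)→1280, (B,nl)→2040 …(+1); best=580 via (C,hash)
  {BE}: card=500; try (E,hash)→700, (B,hash)→700, (E,merge)→750, (B,merge)→750, (E,nl_idx)→850, (B,nl_idx)→850 …(+2); best=700 via (E,hash)
  {BCD}: card=2000; try (B,hash)→1240, (B,merge)→1550, (D,hash)→2060, (B,nl_idx)→3040, (B,nl)→4560, (D,merge)→11860 …(+1); best=1240 via (B,hash)
  {BCE}: card=10000; try (C,hash)→1680, (E,hash)→2180, (C,merge)→5980, (E,merge)→11930, (E,nl_idx)→16580, (C,nl)→20700 …(+1); best=1680 via (C,hash)
  {BCDE}: card=20000; try (E,hash)→3840, (D,hash)→12160, (E,merge)→25590, (E,nl_idx)→33240, (E,nl)→101240, (D,merge)→151960 …(+1); best=3840 via (E,hash)

3840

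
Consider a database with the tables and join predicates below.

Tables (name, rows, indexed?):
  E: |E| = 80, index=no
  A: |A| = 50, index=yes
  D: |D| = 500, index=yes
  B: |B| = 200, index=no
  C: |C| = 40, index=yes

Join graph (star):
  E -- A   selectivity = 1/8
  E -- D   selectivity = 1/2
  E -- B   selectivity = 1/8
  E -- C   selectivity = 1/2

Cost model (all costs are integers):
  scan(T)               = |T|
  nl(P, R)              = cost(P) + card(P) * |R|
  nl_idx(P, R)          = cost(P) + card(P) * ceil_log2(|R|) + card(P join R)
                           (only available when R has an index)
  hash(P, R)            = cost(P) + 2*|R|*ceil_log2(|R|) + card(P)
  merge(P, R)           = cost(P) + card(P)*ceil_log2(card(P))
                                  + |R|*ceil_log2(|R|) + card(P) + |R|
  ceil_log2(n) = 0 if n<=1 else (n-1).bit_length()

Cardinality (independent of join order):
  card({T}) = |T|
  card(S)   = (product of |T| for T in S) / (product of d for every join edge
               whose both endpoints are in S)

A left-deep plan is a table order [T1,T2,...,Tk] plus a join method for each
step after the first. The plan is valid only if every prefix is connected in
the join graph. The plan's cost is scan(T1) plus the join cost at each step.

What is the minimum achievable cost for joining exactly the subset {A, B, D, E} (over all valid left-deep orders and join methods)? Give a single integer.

25620

Selinger DP over subsets of {A,B,D,E}:
  {E}: scan cost=80, card=80
  {A}: scan cost=50, card=50
  {D}: scan cost=500, card=500
  {B}: scan cost=200, card=200
  {AE}: card=500; try (A,hash)→760, (E,merge)→1040, (A,nl_idx)→1060, (A,merge)→1070, (E,hash)→1220, (E,nl)→4050 …(+1); best=760 via (A,hash)
  {DE}: card=20000; try (E,hash)→2120, (D,merge)→5720, (E,merge)→6140, (D,hash)→9160, (D,nl_idx)→20800, (D,nl)→40080 …(+1); best=2120 via (E,hash)
  {BE}: card=2000; try (E,hash)→1520, (B,merge)→2520, (E,merge)→2640, (B,hash)→3360, (B,nl)→16080, (E,nl)→16200; best=1520 via (E,hash)
  {ADE}: card=125000; try (D,hash)→10260, (D,merge)→10760, (A,hash)→22720, (D,nl_idx)→130260, (A,nl_idx)→247120, (D,nl)→250760 …(+2); best=10260 via (D,hash)
  {ABE}: card=12500; try (A,hash)→4120, (B,hash)→4460, (B,merge)→7560, (A,merge)→25870, (A,nl_idx)→26020, (B,nl)→100760 …(+1); best=4120 via (A,hash)
  {BDE}: card=500000; try (D,hash)→12520, (B,hash)→25320, (D,merge)→30520, (B,merge)→323920, (D,nl_idx)→519520, (D,nl)→1001520 …(+1); best=12520 via (D,hash)
  {ABDE}: card=3125000; try (D,hash)→25620, (B,hash)→138460, (D,merge)→196620, (A,hash)→513120, (B,merge)→2262060, (D,nl_idx)→3241620 …(+5); best=25620 via (D,hash)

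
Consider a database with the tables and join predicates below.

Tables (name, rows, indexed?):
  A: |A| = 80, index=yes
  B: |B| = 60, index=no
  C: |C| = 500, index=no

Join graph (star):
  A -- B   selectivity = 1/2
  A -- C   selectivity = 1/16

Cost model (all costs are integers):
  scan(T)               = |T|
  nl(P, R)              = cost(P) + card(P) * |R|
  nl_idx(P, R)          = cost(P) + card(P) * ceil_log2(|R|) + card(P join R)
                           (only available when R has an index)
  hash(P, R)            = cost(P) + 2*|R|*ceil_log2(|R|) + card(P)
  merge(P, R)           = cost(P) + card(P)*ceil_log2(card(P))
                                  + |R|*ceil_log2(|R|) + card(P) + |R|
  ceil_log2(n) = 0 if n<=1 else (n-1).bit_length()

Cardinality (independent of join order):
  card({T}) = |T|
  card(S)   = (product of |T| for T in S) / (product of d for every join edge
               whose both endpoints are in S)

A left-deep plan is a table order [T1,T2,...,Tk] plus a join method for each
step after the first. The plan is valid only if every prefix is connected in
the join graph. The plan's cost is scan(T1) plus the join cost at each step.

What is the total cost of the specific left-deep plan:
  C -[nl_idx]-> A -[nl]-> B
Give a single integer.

step 1: scan C: cost=500, card=500
step 2: join A via nl_idx
    card(P join A) = 500*80/(16) = 2500
    cost = 500 + 500*7 + 2500 = 6500
step 3: join B via nl
    card(P join B) = 2500*60/(2) = 75000
    cost = 6500 + 2500*60 = 156500

156500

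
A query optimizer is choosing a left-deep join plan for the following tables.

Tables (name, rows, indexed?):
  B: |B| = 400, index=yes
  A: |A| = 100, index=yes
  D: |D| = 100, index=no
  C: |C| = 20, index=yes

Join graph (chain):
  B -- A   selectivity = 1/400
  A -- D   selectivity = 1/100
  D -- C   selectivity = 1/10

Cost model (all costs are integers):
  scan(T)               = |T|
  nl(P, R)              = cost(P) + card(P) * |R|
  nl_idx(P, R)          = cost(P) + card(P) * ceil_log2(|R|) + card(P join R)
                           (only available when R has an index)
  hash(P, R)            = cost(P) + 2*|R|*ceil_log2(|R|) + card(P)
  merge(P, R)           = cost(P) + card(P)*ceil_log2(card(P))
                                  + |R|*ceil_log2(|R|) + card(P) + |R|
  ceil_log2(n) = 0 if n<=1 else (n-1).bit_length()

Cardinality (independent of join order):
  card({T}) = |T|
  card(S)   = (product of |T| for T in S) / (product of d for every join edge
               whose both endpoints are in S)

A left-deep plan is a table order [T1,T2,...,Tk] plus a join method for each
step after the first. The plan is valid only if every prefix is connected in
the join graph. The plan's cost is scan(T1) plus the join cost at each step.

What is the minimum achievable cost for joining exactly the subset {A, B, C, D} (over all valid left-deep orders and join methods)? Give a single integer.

Selinger DP over subsets of {A,B,C,D}:
  {B}: scan cost=400, card=400
  {A}: scan cost=100, card=100
  {D}: scan cost=100, card=100
  {C}: scan cost=20, card=20
  {AB}: card=100; try (B,nl_idx)→1100, (A,hash)→2200, (A,nl_idx)→3300, (B,merge)→4900, (A,merge)→5200, (B,hash)→7400 …(+2); best=1100 via (B,nl_idx)
  {AD}: card=100; try (A,nl_idx)→900, (D,hash)→1600, (A,hash)→1600, (D,merge)→1700, (A,merge)→1700, (D,nl)→10100 …(+1); best=900 via (A,nl_idx)
  {CD}: card=200; try (C,hash)→400, (C,nl_idx)→800, (D,merge)→940, (C,merge)→1020, (D,hash)→1440, (D,nl)→2020 …(+1); best=400 via (C,hash)
  {ABD}: card=100; try (B,nl_idx)→1900, (D,hash)→2600, (D,merge)→2700, (B,merge)→5700, (B,hash)→8200, (D,nl)→11100 …(+1); best=1900 via (B,nl_idx)
  {ACD}: card=200; try (C,hash)→1200, (C,nl_idx)→1600, (C,merge)→1820, (A,hash)→2000, (A,nl_idx)→2000, (C,nl)→2900 …(+2); best=1200 via (C,hash)
  {ABCD}: card=200; try (C,hash)→2200, (C,nl_idx)→2600, (C,merge)→2820, (B,nl_idx)→3200, (C,nl)→3900, (B,merge)→7000 …(+2); best=2200 via (C,hash)

2200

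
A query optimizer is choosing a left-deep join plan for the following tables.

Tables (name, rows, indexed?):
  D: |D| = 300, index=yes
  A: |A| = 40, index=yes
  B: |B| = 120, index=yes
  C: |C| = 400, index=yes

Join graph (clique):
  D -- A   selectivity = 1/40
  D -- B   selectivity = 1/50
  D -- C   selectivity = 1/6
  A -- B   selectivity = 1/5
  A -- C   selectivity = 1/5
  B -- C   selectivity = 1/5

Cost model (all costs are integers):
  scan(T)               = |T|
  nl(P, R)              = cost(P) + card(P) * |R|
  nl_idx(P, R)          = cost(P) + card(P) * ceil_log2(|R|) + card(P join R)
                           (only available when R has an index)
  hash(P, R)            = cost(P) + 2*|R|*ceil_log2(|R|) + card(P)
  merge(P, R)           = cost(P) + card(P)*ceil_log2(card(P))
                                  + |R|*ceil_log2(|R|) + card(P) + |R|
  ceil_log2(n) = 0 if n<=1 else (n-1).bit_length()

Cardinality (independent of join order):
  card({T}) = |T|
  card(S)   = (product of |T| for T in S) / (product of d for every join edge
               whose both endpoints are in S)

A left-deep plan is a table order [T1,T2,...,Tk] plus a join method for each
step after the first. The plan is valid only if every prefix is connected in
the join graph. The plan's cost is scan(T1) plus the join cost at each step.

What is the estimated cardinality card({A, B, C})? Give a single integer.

15360

Tables in S: A(40), B(120), C(400)
Edges inside S: A-B(d=5), A-C(d=5), B-C(d=5)
numerator = 40 * 120 * 400 = 1920000
denominator = 5 * 5 * 5 = 125
card(S) = 1920000 / 125 = 15360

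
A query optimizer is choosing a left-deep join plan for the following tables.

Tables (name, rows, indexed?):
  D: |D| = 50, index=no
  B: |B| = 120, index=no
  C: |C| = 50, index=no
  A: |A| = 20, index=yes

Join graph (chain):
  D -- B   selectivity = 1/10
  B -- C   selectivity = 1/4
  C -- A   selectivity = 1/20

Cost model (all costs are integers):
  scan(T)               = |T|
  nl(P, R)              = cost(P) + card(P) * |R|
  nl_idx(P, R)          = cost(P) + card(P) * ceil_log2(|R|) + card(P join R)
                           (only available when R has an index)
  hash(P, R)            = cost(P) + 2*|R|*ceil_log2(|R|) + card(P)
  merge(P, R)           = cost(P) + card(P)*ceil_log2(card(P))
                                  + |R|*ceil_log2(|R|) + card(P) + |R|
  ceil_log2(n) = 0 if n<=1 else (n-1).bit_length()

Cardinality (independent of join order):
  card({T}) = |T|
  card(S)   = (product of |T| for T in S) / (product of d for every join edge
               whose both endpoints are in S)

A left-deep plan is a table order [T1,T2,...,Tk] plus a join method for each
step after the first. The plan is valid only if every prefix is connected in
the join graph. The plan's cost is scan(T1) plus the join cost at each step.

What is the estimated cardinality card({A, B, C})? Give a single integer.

Tables in S: A(20), B(120), C(50)
Edges inside S: B-C(d=4), C-A(d=20)
numerator = 20 * 120 * 50 = 120000
denominator = 4 * 20 = 80
card(S) = 120000 / 80 = 1500

1500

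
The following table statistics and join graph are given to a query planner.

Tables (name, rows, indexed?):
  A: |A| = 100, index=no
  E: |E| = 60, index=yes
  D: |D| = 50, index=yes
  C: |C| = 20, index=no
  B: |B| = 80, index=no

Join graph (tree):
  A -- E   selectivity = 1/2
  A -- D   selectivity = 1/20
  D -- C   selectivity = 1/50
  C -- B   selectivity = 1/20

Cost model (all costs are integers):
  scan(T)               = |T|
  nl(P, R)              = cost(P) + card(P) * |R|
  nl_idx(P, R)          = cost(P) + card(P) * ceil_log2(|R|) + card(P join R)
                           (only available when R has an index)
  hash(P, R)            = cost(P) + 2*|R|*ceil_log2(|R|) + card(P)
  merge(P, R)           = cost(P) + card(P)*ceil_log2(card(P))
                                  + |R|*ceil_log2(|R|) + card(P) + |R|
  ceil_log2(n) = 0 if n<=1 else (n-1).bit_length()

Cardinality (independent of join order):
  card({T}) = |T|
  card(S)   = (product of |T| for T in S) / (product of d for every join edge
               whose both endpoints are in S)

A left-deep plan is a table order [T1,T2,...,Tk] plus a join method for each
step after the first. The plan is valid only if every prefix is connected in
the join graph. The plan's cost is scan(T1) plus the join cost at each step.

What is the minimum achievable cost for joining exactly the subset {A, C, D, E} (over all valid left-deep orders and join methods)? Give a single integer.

Selinger DP over subsets of {A,C,D,E}:
  {A}: scan cost=100, card=100
  {E}: scan cost=60, card=60
  {D}: scan cost=50, card=50
  {C}: scan cost=20, card=20
  {AE}: card=3000; try (E,hash)→920, (A,merge)→1280, (E,merge)→1320, (A,hash)→1520, (E,nl_idx)→3700, (A,nl)→6060 …(+1); best=920 via (E,hash)
  {AD}: card=250; try (D,hash)→800, (D,nl_idx)→950, (A,merge)→1200, (D,merge)→1250, (A,hash)→1500, (A,nl)→5050 …(+1); best=800 via (D,hash)
  {CD}: card=20; try (D,nl_idx)→160, (C,hash)→300, (D,merge)→490, (C,merge)→520, (D,hash)→640, (D,nl)→1020 …(+1); best=160 via (D,nl_idx)
  {ADE}: card=7500; try (E,hash)→1770, (E,merge)→3470, (D,hash)→4520, (E,nl_idx)→9800, (E,nl)→15800, (D,nl_idx)→26420 …(+2); best=1770 via (E,hash)
  {ACD}: card=100; try (A,merge)→1080, (C,hash)→1250, (A,hash)→1580, (A,nl)→2160, (C,merge)→3170, (C,nl)→5800; best=1080 via (A,merge)
  {ACDE}: card=3000; try (E,hash)→1900, (E,merge)→2300, (E,nl_idx)→4680, (E,nl)→7080, (C,hash)→9470, (C,merge)→106890 …(+1); best=1900 via (E,hash)

1900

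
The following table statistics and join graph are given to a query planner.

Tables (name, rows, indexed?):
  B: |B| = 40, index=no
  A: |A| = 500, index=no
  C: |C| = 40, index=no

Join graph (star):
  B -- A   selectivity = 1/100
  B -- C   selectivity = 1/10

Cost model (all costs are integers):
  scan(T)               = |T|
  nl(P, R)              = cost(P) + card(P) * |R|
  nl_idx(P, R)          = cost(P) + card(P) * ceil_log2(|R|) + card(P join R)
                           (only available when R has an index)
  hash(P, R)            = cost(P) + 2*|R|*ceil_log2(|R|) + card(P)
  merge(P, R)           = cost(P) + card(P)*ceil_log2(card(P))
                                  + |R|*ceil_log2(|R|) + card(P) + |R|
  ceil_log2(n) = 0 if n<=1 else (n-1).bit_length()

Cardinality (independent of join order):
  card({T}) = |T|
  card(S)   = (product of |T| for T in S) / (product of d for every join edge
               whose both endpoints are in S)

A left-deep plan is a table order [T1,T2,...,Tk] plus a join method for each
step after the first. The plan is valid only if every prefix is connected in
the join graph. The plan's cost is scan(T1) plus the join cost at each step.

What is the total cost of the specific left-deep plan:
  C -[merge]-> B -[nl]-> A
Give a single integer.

step 1: scan C: cost=40, card=40
step 2: join B via merge
    card(P join B) = 40*40/(10) = 160
    cost = 40 + 40*6 + 40*6 + 40 + 40 = 600
step 3: join A via nl
    card(P join A) = 160*500/(100) = 800
    cost = 600 + 160*500 = 80600

80600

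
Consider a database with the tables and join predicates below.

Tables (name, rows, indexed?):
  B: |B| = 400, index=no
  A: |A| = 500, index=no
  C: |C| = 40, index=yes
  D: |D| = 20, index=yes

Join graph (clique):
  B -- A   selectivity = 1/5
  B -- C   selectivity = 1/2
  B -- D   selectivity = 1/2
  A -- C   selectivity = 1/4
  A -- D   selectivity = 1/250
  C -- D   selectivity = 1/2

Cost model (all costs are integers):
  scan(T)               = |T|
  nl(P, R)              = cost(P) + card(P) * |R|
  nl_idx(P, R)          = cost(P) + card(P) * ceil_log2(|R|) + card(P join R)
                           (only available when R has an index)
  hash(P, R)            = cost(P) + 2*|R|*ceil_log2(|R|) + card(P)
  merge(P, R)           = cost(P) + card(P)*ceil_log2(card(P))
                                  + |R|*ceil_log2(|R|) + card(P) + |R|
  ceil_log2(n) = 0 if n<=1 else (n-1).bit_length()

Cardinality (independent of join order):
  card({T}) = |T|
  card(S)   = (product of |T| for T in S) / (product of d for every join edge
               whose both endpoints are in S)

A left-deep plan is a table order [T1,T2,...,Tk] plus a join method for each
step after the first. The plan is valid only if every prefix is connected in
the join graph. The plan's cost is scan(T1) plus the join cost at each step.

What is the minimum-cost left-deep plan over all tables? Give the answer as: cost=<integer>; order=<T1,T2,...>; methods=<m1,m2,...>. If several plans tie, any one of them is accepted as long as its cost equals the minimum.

Selinger DP (subsets sized 1..n):
  {B}: scan cost=400, card=400
  {A}: scan cost=500, card=500
  {C}: scan cost=40, card=40
  {D}: scan cost=20, card=20
  {AB}: card=40000; try (B,hash)→8200, (A,merge)→9400, (B,merge)→9500, (A,hash)→9800, (A,nl)→200400, (B,nl)→200500; best=8200 via (B,hash)
  {BC}: card=8000; try (C,hash)→1280, (B,merge)→4320, (C,merge)→4680, (B,hash)→7280, (C,nl_idx)→10800, (B,nl)→16040 …(+1); best=1280 via (C,hash)
  {BD}: card=4000; try (D,hash)→1000, (B,merge)→4140, (D,merge)→4520, (D,nl_idx)→6400, (B,hash)→7240, (B,nl)→8020 …(+1); best=1000 via (D,hash)
  {AC}: card=5000; try (C,hash)→1480, (A,merge)→5320, (C,merge)→5780, (C,nl_idx)→8500, (A,hash)→9080, (A,nl)→20040 …(+1); best=1480 via (C,hash)
  {AD}: card=40; try (D,hash)→1200, (D,nl_idx)→3040, (A,merge)→5140, (D,merge)→5620, (A,hash)→9040, (A,nl)→10020 …(+1); best=1200 via (D,hash)
  {CD}: card=400; try (D,hash)→280, (C,merge)→420, (D,merge)→440, (C,hash)→520, (C,nl_idx)→540, (D,nl_idx)→640 …(+2); best=280 via (D,hash)
  {ABC}: card=200000; try (B,hash)→13680, (A,hash)→18280, (C,hash)→48680, (B,merge)→75480, (A,merge)→118280, (C,nl_idx)→448200 …(+4); best=13680 via (B,hash)
  {ABD}: card=1600; try (B,merge)→5480, (B,hash)→8440, (A,hash)→14000, (B,nl)→17200, (D,hash)→48400, (A,merge)→58000 …(+4); best=5480 via (B,merge)
  {BCD}: card=40000; try (C,hash)→5480, (B,hash)→7880, (B,merge)→8280, (D,hash)→9480, (C,merge)→53280, (C,nl_idx)→65000 …(+5); best=5480 via (C,hash)
  {ACD}: card=200; try (C,nl_idx)→1640, (C,hash)→1720, (C,merge)→1760, (C,nl)→2800, (D,hash)→6680, (A,merge)→9280 …(+5); best=1640 via (C,nl_idx)
  {ABCD}: card=4000; try (B,merge)→7440, (C,hash)→7560, (B,hash)→9040, (C,nl_idx)→19080, (C,merge)→24960, (A,hash)→54480 …(+8); best=7440 via (B,merge)

cost=7440; order=A,D,C,B; methods=hash,nl_idx,merge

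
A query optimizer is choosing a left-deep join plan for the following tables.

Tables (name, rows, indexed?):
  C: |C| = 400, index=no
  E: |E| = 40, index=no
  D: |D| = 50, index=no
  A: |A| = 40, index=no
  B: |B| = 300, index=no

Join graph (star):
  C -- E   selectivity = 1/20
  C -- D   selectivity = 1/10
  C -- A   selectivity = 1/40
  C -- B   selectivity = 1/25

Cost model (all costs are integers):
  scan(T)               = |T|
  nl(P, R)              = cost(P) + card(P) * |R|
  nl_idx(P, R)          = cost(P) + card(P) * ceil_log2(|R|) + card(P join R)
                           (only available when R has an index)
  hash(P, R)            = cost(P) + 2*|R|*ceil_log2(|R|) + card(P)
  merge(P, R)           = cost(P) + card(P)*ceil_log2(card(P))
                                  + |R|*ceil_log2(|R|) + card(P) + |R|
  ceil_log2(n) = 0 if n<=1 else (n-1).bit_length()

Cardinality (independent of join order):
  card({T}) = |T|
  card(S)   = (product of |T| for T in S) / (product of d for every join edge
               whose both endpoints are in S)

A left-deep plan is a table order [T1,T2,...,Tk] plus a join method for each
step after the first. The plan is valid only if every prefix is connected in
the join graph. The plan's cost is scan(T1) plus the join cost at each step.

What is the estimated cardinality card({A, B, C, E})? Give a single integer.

Tables in S: A(40), B(300), C(400), E(40)
Edges inside S: C-E(d=20), C-A(d=40), C-B(d=25)
numerator = 40 * 300 * 400 * 40 = 192000000
denominator = 20 * 40 * 25 = 20000
card(S) = 192000000 / 20000 = 9600

9600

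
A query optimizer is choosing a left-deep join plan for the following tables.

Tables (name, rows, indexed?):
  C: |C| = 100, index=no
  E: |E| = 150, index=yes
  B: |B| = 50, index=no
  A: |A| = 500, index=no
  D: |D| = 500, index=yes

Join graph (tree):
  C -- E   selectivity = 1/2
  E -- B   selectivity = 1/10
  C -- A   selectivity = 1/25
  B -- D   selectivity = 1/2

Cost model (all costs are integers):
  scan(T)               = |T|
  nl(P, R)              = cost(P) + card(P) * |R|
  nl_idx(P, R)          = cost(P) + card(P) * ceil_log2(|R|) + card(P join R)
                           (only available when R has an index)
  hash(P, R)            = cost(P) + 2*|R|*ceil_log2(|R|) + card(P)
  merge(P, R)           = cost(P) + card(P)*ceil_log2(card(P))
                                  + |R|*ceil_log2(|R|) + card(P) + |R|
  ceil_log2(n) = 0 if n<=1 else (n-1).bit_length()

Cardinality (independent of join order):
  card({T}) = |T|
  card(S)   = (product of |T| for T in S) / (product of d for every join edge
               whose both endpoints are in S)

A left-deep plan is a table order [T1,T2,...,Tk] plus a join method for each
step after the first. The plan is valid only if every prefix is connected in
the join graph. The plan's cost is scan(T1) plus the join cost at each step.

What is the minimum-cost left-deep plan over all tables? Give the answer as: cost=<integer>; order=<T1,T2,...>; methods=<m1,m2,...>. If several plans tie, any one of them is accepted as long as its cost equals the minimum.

cost=808550; order=E,B,C,A,D; methods=hash,hash,hash,hash

Selinger DP (subsets sized 1..n):
  {C}: scan cost=100, card=100
  {E}: scan cost=150, card=150
  {B}: scan cost=50, card=50
  {A}: scan cost=500, card=500
  {D}: scan cost=500, card=500
  {CE}: card=7500; try (C,hash)→1700, (E,merge)→2250, (C,merge)→2300, (E,hash)→2600, (E,nl_idx)→8400, (E,nl)→15100 …(+1); best=1700 via (C,hash)
  {AC}: card=2000; try (C,hash)→2400, (A,merge)→5900, (C,merge)→6300, (A,hash)→9200, (A,nl)→50100, (C,nl)→50500; best=2400 via (C,hash)
  {BE}: card=750; try (B,hash)→900, (E,nl_idx)→1200, (E,merge)→1750, (B,merge)→1850, (E,hash)→2500, (E,nl)→7550 …(+1); best=900 via (B,hash)
  {BD}: card=12500; try (B,hash)→1600, (D,merge)→5400, (B,merge)→5850, (D,hash)→9100, (D,nl_idx)→13000, (D,nl)→25050 …(+1); best=1600 via (B,hash)
  {BCE}: card=37500; try (C,hash)→3050, (B,hash)→9800, (C,merge)→9950, (C,nl)→75900, (B,merge)→107050, (B,nl)→376700; best=3050 via (C,hash)
  {ACE}: card=150000; try (E,hash)→6800, (A,hash)→18200, (E,merge)→27750, (A,merge)→111700, (E,nl_idx)→168400, (E,nl)→302400 …(+1); best=6800 via (E,hash)
  {BDE}: card=187500; try (D,hash)→10650, (D,merge)→14150, (E,hash)→16500, (E,merge)→190450, (D,nl_idx)→195150, (E,nl_idx)→289100 …(+2); best=10650 via (D,hash)
  {ABCE}: card=750000; try (A,hash)→49550, (B,hash)→157400, (A,merge)→645550, (B,merge)→2857150, (B,nl)→7506800, (A,nl)→18753050; best=49550 via (A,hash)
  {BCDE}: card=9375000; try (D,hash)→49550, (C,hash)→199550, (D,merge)→645550, (C,merge)→3573950, (D,nl_idx)→9715550, (D,nl)→18753050 …(+1); best=49550 via (D,hash)
  {ABCDE}: card=187500000; try (D,hash)→808550, (A,hash)→9433550, (D,merge)→15804550, (D,nl_idx)→194299550, (A,merge)→234429550, (D,nl)→375049550 …(+1); best=808550 via (D,hash)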